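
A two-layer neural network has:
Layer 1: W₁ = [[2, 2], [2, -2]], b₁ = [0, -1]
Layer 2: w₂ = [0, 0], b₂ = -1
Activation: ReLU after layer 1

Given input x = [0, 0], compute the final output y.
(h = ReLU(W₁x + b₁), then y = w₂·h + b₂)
y = -1

Layer 1 pre-activation: z₁ = [0, -1]
After ReLU: h = [0, 0]
Layer 2 output: y = 0×0 + 0×0 + -1 = -1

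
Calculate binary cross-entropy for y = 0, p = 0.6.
L = 0.9163

L = -0·log(0.6) - 1·log(0.4) = -log(0.4) = 0.9163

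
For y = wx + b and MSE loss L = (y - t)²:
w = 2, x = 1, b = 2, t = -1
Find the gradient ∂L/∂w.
∂L/∂w = 10

y = wx + b = (2)(1) + 2 = 4
∂L/∂y = 2(y - t) = 2(4 - -1) = 10
∂y/∂w = x = 1
∂L/∂w = ∂L/∂y · ∂y/∂w = 10 × 1 = 10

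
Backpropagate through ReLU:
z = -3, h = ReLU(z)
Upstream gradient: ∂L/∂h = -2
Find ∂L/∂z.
∂L/∂z = 0

h = ReLU(-3) = 0
Since z < 0: ∂h/∂z = 0
∂L/∂z = ∂L/∂h · ∂h/∂z = -2 × 0 = 0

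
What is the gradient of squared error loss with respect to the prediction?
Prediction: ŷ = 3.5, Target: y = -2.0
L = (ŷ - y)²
∂L/∂ŷ = 11.0

∂L/∂ŷ = 2(ŷ - y) = 2(3.5 - -2.0) = 2(5.5) = 11.0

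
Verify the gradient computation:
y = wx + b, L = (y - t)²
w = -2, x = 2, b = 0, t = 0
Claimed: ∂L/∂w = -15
Incorrect

y = (-2)(2) + 0 = -4
∂L/∂y = 2(y - t) = 2(-4 - 0) = -8
∂y/∂w = x = 2
∂L/∂w = -8 × 2 = -16

Claimed value: -15
Incorrect: The correct gradient is -16.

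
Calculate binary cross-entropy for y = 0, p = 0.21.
L = 0.2357

L = -0·log(0.21) - 1·log(0.79) = -log(0.79) = 0.2357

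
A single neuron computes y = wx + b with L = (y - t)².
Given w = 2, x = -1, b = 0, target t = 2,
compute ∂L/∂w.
∂L/∂w = 8

y = wx + b = (2)(-1) + 0 = -2
∂L/∂y = 2(y - t) = 2(-2 - 2) = -8
∂y/∂w = x = -1
∂L/∂w = ∂L/∂y · ∂y/∂w = -8 × -1 = 8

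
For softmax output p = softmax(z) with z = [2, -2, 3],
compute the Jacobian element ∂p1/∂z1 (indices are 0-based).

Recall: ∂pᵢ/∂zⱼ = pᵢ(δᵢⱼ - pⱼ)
∂p1/∂z1 = 0.004878

p = softmax(z) = [0.2676, 0.004902, 0.7275]
p1 = 0.004902

∂p1/∂z1 = p1(1 - p1) = 0.004902 × (1 - 0.004902) = 0.004878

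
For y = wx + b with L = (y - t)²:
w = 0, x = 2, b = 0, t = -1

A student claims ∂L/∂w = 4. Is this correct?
Correct

y = (0)(2) + 0 = 0
∂L/∂y = 2(y - t) = 2(0 - -1) = 2
∂y/∂w = x = 2
∂L/∂w = 2 × 2 = 4

Claimed value: 4
Correct: The correct gradient is 4.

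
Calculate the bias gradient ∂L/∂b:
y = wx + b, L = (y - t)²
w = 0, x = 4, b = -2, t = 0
∂L/∂b = -4

y = wx + b = (0)(4) + -2 = -2
∂L/∂y = 2(y - t) = 2(-2 - 0) = -4
∂y/∂b = 1
∂L/∂b = ∂L/∂y · ∂y/∂b = -4 × 1 = -4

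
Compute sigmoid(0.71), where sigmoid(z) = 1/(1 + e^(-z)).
0.6704

sigmoid(0.71) = 1/(1 + e^(-0.71)) = 1/(1 + 0.4916) = 0.6704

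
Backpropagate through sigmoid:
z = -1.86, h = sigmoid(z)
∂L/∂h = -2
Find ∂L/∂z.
∂L/∂z = -0.2331

σ(-1.86) = 0.1347
σ'(-1.86) = σ(-1.86)(1 - σ(-1.86)) = 0.1347 × 0.8653 = 0.1166
∂L/∂z = ∂L/∂h · σ'(z) = -2 × 0.1166 = -0.2331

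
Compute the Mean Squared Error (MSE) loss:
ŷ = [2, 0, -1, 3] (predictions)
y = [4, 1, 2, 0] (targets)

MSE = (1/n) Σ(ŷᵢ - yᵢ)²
MSE = 5.75

MSE = (1/4)((2-4)² + (0-1)² + (-1-2)² + (3-0)²) = (1/4)(4 + 1 + 9 + 9) = 5.75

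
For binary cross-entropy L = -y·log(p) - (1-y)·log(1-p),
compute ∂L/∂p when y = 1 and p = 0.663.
∂L/∂p = -1.508

∂L/∂p = -y/p + (1-y)/(1-p) = -1/0.663 + 0 = -1.508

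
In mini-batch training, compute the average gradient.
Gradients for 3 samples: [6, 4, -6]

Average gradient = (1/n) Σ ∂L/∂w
Average gradient = 1.333

Average = (1/3)(6 + 4 + -6) = 4/3 = 1.333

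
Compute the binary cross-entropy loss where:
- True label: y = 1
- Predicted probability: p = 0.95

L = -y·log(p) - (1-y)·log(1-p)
L = 0.05129

L = -1·log(0.95) - 0·log(0.05) = -log(0.95) = 0.05129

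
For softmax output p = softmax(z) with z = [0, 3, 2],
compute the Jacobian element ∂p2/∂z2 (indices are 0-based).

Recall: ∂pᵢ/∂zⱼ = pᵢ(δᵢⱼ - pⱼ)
∂p2/∂z2 = 0.1922

p = softmax(z) = [0.03512, 0.7054, 0.2595]
p2 = 0.2595

∂p2/∂z2 = p2(1 - p2) = 0.2595 × (1 - 0.2595) = 0.1922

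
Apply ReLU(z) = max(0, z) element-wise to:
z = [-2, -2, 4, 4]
h = [0, 0, 4, 4]

ReLU applied element-wise: max(0,-2)=0, max(0,-2)=0, max(0,4)=4, max(0,4)=4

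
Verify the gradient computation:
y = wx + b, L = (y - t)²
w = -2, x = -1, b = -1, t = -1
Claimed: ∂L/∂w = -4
Correct

y = (-2)(-1) + -1 = 1
∂L/∂y = 2(y - t) = 2(1 - -1) = 4
∂y/∂w = x = -1
∂L/∂w = 4 × -1 = -4

Claimed value: -4
Correct: The correct gradient is -4.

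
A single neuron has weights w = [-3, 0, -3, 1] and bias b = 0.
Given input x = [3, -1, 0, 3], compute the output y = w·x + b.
y = -6

y = (-3)(3) + (0)(-1) + (-3)(0) + (1)(3) + 0 = -6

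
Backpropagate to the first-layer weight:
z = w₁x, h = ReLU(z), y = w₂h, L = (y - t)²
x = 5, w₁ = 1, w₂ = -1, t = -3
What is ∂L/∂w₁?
∂L/∂w₁ = 20

Forward pass:
z = w₁x = 1×5 = 5
h = ReLU(5) = 5
y = w₂h = -1×5 = -5

Backward pass:
∂L/∂y = 2(y - t) = 2(-5 - -3) = -4
∂y/∂h = w₂ = -1
∂h/∂z = 1 (ReLU derivative)
∂z/∂w₁ = x = 5

∂L/∂w₁ = -4 × -1 × 1 × 5 = 20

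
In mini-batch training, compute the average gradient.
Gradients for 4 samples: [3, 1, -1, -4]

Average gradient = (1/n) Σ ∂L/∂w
Average gradient = -0.25

Average = (1/4)(3 + 1 + -1 + -4) = -1/4 = -0.25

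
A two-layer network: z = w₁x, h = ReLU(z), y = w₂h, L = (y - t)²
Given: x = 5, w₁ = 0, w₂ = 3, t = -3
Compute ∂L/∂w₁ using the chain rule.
∂L/∂w₁ = 0

Forward pass:
z = w₁x = 0×5 = 0
h = ReLU(0) = 0
y = w₂h = 3×0 = 0

Backward pass:
∂L/∂y = 2(y - t) = 2(0 - -3) = 6
∂y/∂h = w₂ = 3
∂h/∂z = 0 (ReLU derivative)
∂z/∂w₁ = x = 5

∂L/∂w₁ = 6 × 3 × 0 × 5 = 0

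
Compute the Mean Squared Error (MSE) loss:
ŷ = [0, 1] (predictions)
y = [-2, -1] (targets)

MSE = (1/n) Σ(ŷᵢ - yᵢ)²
MSE = 4

MSE = (1/2)((0--2)² + (1--1)²) = (1/2)(4 + 4) = 4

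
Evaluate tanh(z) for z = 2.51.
0.9869

tanh(2.51) = (e^(2.51) - e^(-2.51))/(e^(2.51) + e^(-2.51)) = 0.9869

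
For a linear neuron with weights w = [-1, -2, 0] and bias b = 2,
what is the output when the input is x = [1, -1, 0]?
y = 3

y = (-1)(1) + (-2)(-1) + (0)(0) + 2 = 3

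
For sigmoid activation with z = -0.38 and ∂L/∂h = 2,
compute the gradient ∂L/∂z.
∂L/∂z = 0.4824

σ(-0.38) = 0.4061
σ'(-0.38) = σ(-0.38)(1 - σ(-0.38)) = 0.4061 × 0.5939 = 0.2412
∂L/∂z = ∂L/∂h · σ'(z) = 2 × 0.2412 = 0.4824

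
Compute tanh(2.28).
0.9793

tanh(2.28) = (e^(2.28) - e^(-2.28))/(e^(2.28) + e^(-2.28)) = 0.9793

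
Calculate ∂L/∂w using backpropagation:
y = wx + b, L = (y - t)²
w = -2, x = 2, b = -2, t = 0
∂L/∂w = -24

y = wx + b = (-2)(2) + -2 = -6
∂L/∂y = 2(y - t) = 2(-6 - 0) = -12
∂y/∂w = x = 2
∂L/∂w = ∂L/∂y · ∂y/∂w = -12 × 2 = -24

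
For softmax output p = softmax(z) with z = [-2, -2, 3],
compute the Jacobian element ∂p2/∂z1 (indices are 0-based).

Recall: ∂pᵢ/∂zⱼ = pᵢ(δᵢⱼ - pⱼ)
∂p2/∂z1 = -0.00656

p = softmax(z) = [0.006648, 0.006648, 0.9867]
p2 = 0.9867, p1 = 0.006648

∂p2/∂z1 = -p2 × p1 = -0.9867 × 0.006648 = -0.00656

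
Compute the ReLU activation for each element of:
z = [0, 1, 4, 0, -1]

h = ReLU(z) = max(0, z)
h = [0, 1, 4, 0, 0]

ReLU applied element-wise: max(0,0)=0, max(0,1)=1, max(0,4)=4, max(0,0)=0, max(0,-1)=0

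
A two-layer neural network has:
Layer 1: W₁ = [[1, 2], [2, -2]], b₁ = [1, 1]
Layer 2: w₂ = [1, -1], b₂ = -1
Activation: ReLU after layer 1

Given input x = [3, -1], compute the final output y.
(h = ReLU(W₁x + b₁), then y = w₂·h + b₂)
y = -8

Layer 1 pre-activation: z₁ = [2, 9]
After ReLU: h = [2, 9]
Layer 2 output: y = 1×2 + -1×9 + -1 = -8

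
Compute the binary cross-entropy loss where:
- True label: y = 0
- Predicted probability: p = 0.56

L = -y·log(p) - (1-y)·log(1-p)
L = 0.821

L = -0·log(0.56) - 1·log(0.44) = -log(0.44) = 0.821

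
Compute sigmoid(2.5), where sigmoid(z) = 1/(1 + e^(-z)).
0.9241

sigmoid(2.5) = 1/(1 + e^(-2.5)) = 1/(1 + 0.08208) = 0.9241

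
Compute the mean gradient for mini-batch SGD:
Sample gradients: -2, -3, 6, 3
Average gradient = 1

Average = (1/4)(-2 + -3 + 6 + 3) = 4/4 = 1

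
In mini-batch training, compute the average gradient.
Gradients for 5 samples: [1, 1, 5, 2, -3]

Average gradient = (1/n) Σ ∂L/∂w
Average gradient = 1.2

Average = (1/5)(1 + 1 + 5 + 2 + -3) = 6/5 = 1.2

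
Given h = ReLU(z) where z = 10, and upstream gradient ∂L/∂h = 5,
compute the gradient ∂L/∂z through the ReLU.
∂L/∂z = 5

h = ReLU(10) = 10
Since z > 0: ∂h/∂z = 1
∂L/∂z = ∂L/∂h · ∂h/∂z = 5 × 1 = 5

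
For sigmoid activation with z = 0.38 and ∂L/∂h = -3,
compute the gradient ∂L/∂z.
∂L/∂z = -0.7236

σ(0.38) = 0.5939
σ'(0.38) = σ(0.38)(1 - σ(0.38)) = 0.5939 × 0.4061 = 0.2412
∂L/∂z = ∂L/∂h · σ'(z) = -3 × 0.2412 = -0.7236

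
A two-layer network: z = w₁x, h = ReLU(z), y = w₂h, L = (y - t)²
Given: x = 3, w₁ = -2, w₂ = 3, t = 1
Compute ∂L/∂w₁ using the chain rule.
∂L/∂w₁ = 0

Forward pass:
z = w₁x = -2×3 = -6
h = ReLU(-6) = 0
y = w₂h = 3×0 = 0

Backward pass:
∂L/∂y = 2(y - t) = 2(0 - 1) = -2
∂y/∂h = w₂ = 3
∂h/∂z = 0 (ReLU derivative)
∂z/∂w₁ = x = 3

∂L/∂w₁ = -2 × 3 × 0 × 3 = 0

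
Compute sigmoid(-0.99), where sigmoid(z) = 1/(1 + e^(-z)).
0.2709

sigmoid(-0.99) = 1/(1 + e^(0.99)) = 1/(1 + 2.691) = 0.2709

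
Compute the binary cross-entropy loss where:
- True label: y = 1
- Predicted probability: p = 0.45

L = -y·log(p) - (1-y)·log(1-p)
L = 0.7985

L = -1·log(0.45) - 0·log(0.55) = -log(0.45) = 0.7985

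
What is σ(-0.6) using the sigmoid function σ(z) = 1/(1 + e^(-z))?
0.3543

sigmoid(-0.6) = 1/(1 + e^(0.6)) = 1/(1 + 1.822) = 0.3543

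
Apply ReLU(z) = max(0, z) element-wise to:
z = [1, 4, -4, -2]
h = [1, 4, 0, 0]

ReLU applied element-wise: max(0,1)=1, max(0,4)=4, max(0,-4)=0, max(0,-2)=0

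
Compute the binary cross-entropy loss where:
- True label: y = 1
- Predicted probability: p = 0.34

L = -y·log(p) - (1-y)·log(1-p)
L = 1.079

L = -1·log(0.34) - 0·log(0.66) = -log(0.34) = 1.079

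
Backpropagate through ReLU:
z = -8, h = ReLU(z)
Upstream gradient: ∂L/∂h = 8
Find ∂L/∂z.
∂L/∂z = 0

h = ReLU(-8) = 0
Since z < 0: ∂h/∂z = 0
∂L/∂z = ∂L/∂h · ∂h/∂z = 8 × 0 = 0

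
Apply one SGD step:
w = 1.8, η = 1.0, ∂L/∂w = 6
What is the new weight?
w_new = -4.2

w_new = w - η·∂L/∂w = 1.8 - 1.0×(6) = 1.8 - (6) = -4.2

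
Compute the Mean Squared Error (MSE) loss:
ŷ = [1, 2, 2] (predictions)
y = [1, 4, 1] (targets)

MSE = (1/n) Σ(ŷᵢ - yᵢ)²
MSE = 1.667

MSE = (1/3)((1-1)² + (2-4)² + (2-1)²) = (1/3)(0 + 4 + 1) = 1.667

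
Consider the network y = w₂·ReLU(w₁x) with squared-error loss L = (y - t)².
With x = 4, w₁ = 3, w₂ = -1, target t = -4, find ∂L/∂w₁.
∂L/∂w₁ = 64

Forward pass:
z = w₁x = 3×4 = 12
h = ReLU(12) = 12
y = w₂h = -1×12 = -12

Backward pass:
∂L/∂y = 2(y - t) = 2(-12 - -4) = -16
∂y/∂h = w₂ = -1
∂h/∂z = 1 (ReLU derivative)
∂z/∂w₁ = x = 4

∂L/∂w₁ = -16 × -1 × 1 × 4 = 64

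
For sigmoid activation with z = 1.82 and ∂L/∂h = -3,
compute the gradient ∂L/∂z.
∂L/∂z = -0.36

σ(1.82) = 0.8606
σ'(1.82) = σ(1.82)(1 - σ(1.82)) = 0.8606 × 0.1394 = 0.12
∂L/∂z = ∂L/∂h · σ'(z) = -3 × 0.12 = -0.36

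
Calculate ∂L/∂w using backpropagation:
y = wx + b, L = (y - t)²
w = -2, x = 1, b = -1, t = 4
∂L/∂w = -14

y = wx + b = (-2)(1) + -1 = -3
∂L/∂y = 2(y - t) = 2(-3 - 4) = -14
∂y/∂w = x = 1
∂L/∂w = ∂L/∂y · ∂y/∂w = -14 × 1 = -14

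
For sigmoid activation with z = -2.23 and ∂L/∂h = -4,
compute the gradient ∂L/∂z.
∂L/∂z = -0.3506

σ(-2.23) = 0.09709
σ'(-2.23) = σ(-2.23)(1 - σ(-2.23)) = 0.09709 × 0.9029 = 0.08766
∂L/∂z = ∂L/∂h · σ'(z) = -4 × 0.08766 = -0.3506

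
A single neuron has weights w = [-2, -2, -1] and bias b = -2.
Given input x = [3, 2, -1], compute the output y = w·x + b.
y = -11

y = (-2)(3) + (-2)(2) + (-1)(-1) + -2 = -11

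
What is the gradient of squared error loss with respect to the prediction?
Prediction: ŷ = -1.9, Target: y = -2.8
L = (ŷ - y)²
∂L/∂ŷ = 1.8

∂L/∂ŷ = 2(ŷ - y) = 2(-1.9 - -2.8) = 2(0.9) = 1.8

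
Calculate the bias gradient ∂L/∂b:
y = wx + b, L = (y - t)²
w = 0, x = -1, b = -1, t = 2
∂L/∂b = -6

y = wx + b = (0)(-1) + -1 = -1
∂L/∂y = 2(y - t) = 2(-1 - 2) = -6
∂y/∂b = 1
∂L/∂b = ∂L/∂y · ∂y/∂b = -6 × 1 = -6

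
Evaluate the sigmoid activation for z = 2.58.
0.9296

sigmoid(2.58) = 1/(1 + e^(-2.58)) = 1/(1 + 0.07577) = 0.9296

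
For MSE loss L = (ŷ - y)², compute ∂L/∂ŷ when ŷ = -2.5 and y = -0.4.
∂L/∂ŷ = -4.2

∂L/∂ŷ = 2(ŷ - y) = 2(-2.5 - -0.4) = 2(-2.1) = -4.2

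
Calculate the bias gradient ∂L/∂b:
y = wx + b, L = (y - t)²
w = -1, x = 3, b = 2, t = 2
∂L/∂b = -6

y = wx + b = (-1)(3) + 2 = -1
∂L/∂y = 2(y - t) = 2(-1 - 2) = -6
∂y/∂b = 1
∂L/∂b = ∂L/∂y · ∂y/∂b = -6 × 1 = -6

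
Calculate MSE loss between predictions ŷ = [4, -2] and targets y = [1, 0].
MSE = 6.5

MSE = (1/2)((4-1)² + (-2-0)²) = (1/2)(9 + 4) = 6.5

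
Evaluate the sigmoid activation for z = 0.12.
0.53

sigmoid(0.12) = 1/(1 + e^(-0.12)) = 1/(1 + 0.8869) = 0.53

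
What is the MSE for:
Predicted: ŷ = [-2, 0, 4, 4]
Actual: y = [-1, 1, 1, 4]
MSE = 2.75

MSE = (1/4)((-2--1)² + (0-1)² + (4-1)² + (4-4)²) = (1/4)(1 + 1 + 9 + 0) = 2.75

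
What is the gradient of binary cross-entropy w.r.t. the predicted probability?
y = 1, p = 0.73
∂L/∂p = -1.37

∂L/∂p = -y/p + (1-y)/(1-p) = -1/0.73 + 0 = -1.37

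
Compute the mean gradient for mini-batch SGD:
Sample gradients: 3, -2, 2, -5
Average gradient = -0.5

Average = (1/4)(3 + -2 + 2 + -5) = -2/4 = -0.5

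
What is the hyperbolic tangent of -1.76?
-0.9425

tanh(-1.76) = (e^(-1.76) - e^(1.76))/(e^(-1.76) + e^(1.76)) = -0.9425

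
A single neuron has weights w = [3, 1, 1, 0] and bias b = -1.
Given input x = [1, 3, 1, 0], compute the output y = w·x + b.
y = 6

y = (3)(1) + (1)(3) + (1)(1) + (0)(0) + -1 = 6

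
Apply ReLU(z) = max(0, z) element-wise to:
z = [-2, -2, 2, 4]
h = [0, 0, 2, 4]

ReLU applied element-wise: max(0,-2)=0, max(0,-2)=0, max(0,2)=2, max(0,4)=4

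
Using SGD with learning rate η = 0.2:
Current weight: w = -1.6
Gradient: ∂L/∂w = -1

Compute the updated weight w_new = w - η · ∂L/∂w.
w_new = -1.4

w_new = w - η·∂L/∂w = -1.6 - 0.2×(-1) = -1.6 - (-0.2) = -1.4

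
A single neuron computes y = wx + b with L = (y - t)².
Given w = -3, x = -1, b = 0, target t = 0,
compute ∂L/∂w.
∂L/∂w = -6

y = wx + b = (-3)(-1) + 0 = 3
∂L/∂y = 2(y - t) = 2(3 - 0) = 6
∂y/∂w = x = -1
∂L/∂w = ∂L/∂y · ∂y/∂w = 6 × -1 = -6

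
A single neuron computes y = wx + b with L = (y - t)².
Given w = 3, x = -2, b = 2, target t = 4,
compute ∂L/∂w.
∂L/∂w = 32

y = wx + b = (3)(-2) + 2 = -4
∂L/∂y = 2(y - t) = 2(-4 - 4) = -16
∂y/∂w = x = -2
∂L/∂w = ∂L/∂y · ∂y/∂w = -16 × -2 = 32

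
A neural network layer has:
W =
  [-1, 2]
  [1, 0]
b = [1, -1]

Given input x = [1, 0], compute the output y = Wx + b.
y = [0, 0]

Wx = [-1×1 + 2×0, 1×1 + 0×0]
   = [-1, 1]
y = Wx + b = [-1 + 1, 1 + -1] = [0, 0]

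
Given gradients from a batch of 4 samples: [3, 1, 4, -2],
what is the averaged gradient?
Average gradient = 1.5

Average = (1/4)(3 + 1 + 4 + -2) = 6/4 = 1.5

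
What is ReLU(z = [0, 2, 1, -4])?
h = [0, 2, 1, 0]

ReLU applied element-wise: max(0,0)=0, max(0,2)=2, max(0,1)=1, max(0,-4)=0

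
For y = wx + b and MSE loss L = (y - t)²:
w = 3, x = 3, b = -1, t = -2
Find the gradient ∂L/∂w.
∂L/∂w = 60

y = wx + b = (3)(3) + -1 = 8
∂L/∂y = 2(y - t) = 2(8 - -2) = 20
∂y/∂w = x = 3
∂L/∂w = ∂L/∂y · ∂y/∂w = 20 × 3 = 60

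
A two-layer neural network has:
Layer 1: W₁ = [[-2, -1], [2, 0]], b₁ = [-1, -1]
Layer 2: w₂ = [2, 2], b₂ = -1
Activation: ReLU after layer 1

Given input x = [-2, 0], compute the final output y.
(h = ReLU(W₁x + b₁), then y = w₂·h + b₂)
y = 5

Layer 1 pre-activation: z₁ = [3, -5]
After ReLU: h = [3, 0]
Layer 2 output: y = 2×3 + 2×0 + -1 = 5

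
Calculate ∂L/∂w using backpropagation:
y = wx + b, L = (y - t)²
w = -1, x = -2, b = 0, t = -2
∂L/∂w = -16

y = wx + b = (-1)(-2) + 0 = 2
∂L/∂y = 2(y - t) = 2(2 - -2) = 8
∂y/∂w = x = -2
∂L/∂w = ∂L/∂y · ∂y/∂w = 8 × -2 = -16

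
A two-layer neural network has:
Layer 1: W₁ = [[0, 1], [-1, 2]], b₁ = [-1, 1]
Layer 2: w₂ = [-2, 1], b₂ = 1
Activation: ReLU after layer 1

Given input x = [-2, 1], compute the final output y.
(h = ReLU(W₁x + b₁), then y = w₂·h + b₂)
y = 6

Layer 1 pre-activation: z₁ = [0, 5]
After ReLU: h = [0, 5]
Layer 2 output: y = -2×0 + 1×5 + 1 = 6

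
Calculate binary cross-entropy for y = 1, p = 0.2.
L = 1.609

L = -1·log(0.2) - 0·log(0.8) = -log(0.2) = 1.609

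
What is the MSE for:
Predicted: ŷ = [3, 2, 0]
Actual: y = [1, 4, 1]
MSE = 3

MSE = (1/3)((3-1)² + (2-4)² + (0-1)²) = (1/3)(4 + 4 + 1) = 3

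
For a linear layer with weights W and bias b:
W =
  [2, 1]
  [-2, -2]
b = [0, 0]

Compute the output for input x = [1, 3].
y = [5, -8]

Wx = [2×1 + 1×3, -2×1 + -2×3]
   = [5, -8]
y = Wx + b = [5 + 0, -8 + 0] = [5, -8]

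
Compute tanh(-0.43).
-0.4053

tanh(-0.43) = (e^(-0.43) - e^(0.43))/(e^(-0.43) + e^(0.43)) = -0.4053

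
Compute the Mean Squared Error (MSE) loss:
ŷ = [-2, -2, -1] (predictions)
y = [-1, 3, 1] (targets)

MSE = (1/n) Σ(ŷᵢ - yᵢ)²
MSE = 10

MSE = (1/3)((-2--1)² + (-2-3)² + (-1-1)²) = (1/3)(1 + 25 + 4) = 10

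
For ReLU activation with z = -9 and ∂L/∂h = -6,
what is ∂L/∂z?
∂L/∂z = 0

h = ReLU(-9) = 0
Since z < 0: ∂h/∂z = 0
∂L/∂z = ∂L/∂h · ∂h/∂z = -6 × 0 = 0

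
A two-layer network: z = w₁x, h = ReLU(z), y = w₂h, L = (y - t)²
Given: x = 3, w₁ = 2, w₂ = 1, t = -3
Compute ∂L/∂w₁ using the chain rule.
∂L/∂w₁ = 54

Forward pass:
z = w₁x = 2×3 = 6
h = ReLU(6) = 6
y = w₂h = 1×6 = 6

Backward pass:
∂L/∂y = 2(y - t) = 2(6 - -3) = 18
∂y/∂h = w₂ = 1
∂h/∂z = 1 (ReLU derivative)
∂z/∂w₁ = x = 3

∂L/∂w₁ = 18 × 1 × 1 × 3 = 54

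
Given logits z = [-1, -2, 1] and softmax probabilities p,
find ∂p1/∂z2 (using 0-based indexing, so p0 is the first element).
∂p1/∂z2 = -0.03545

p = softmax(z) = [0.1142, 0.04201, 0.8438]
p1 = 0.04201, p2 = 0.8438

∂p1/∂z2 = -p1 × p2 = -0.04201 × 0.8438 = -0.03545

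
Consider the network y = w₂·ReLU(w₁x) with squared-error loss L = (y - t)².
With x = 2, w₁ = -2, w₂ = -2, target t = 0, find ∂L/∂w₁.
∂L/∂w₁ = 0

Forward pass:
z = w₁x = -2×2 = -4
h = ReLU(-4) = 0
y = w₂h = -2×0 = 0

Backward pass:
∂L/∂y = 2(y - t) = 2(0 - 0) = 0
∂y/∂h = w₂ = -2
∂h/∂z = 0 (ReLU derivative)
∂z/∂w₁ = x = 2

∂L/∂w₁ = 0 × -2 × 0 × 2 = 0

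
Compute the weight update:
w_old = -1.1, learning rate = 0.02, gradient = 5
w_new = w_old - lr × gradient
w_new = -1.2

w_new = w - η·∂L/∂w = -1.1 - 0.02×(5) = -1.1 - (0.1) = -1.2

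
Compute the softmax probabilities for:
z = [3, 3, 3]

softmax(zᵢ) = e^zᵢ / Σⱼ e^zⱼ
p = [0.3333, 0.3333, 0.3333]

exp(z) = [20.09, 20.09, 20.09]
Sum = 60.26
p = [0.3333, 0.3333, 0.3333]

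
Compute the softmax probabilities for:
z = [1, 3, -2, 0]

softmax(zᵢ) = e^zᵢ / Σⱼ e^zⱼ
p = [0.1135, 0.839, 0.0057, 0.0418]

exp(z) = [2.718, 20.09, 0.1353, 1]
Sum = 23.94
p = [0.1135, 0.839, 0.0057, 0.0418]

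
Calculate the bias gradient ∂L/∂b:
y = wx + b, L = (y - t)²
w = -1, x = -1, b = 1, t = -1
∂L/∂b = 6

y = wx + b = (-1)(-1) + 1 = 2
∂L/∂y = 2(y - t) = 2(2 - -1) = 6
∂y/∂b = 1
∂L/∂b = ∂L/∂y · ∂y/∂b = 6 × 1 = 6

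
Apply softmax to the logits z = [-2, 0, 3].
p = [0.0064, 0.0471, 0.9465]

exp(z) = [0.1353, 1, 20.09]
Sum = 21.22
p = [0.0064, 0.0471, 0.9465]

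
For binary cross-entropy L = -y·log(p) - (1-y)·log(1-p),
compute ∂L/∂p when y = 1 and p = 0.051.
∂L/∂p = -19.61

∂L/∂p = -y/p + (1-y)/(1-p) = -1/0.051 + 0 = -19.61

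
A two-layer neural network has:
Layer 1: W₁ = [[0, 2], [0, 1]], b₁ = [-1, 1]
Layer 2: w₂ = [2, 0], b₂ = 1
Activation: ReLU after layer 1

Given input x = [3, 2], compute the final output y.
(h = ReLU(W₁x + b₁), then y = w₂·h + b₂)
y = 7

Layer 1 pre-activation: z₁ = [3, 3]
After ReLU: h = [3, 3]
Layer 2 output: y = 2×3 + 0×3 + 1 = 7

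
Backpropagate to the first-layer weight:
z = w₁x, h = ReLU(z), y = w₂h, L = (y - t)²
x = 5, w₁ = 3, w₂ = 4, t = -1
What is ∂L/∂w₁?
∂L/∂w₁ = 2440

Forward pass:
z = w₁x = 3×5 = 15
h = ReLU(15) = 15
y = w₂h = 4×15 = 60

Backward pass:
∂L/∂y = 2(y - t) = 2(60 - -1) = 122
∂y/∂h = w₂ = 4
∂h/∂z = 1 (ReLU derivative)
∂z/∂w₁ = x = 5

∂L/∂w₁ = 122 × 4 × 1 × 5 = 2440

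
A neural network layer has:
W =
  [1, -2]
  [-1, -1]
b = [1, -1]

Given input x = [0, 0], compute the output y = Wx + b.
y = [1, -1]

Wx = [1×0 + -2×0, -1×0 + -1×0]
   = [0, 0]
y = Wx + b = [0 + 1, 0 + -1] = [1, -1]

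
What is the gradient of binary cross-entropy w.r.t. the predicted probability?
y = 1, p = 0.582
∂L/∂p = -1.718

∂L/∂p = -y/p + (1-y)/(1-p) = -1/0.582 + 0 = -1.718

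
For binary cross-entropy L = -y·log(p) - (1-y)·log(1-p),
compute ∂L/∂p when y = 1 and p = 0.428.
∂L/∂p = -2.336

∂L/∂p = -y/p + (1-y)/(1-p) = -1/0.428 + 0 = -2.336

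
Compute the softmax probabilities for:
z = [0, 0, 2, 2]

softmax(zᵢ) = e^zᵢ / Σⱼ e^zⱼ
p = [0.0596, 0.0596, 0.4404, 0.4404]

exp(z) = [1, 1, 7.389, 7.389]
Sum = 16.78
p = [0.0596, 0.0596, 0.4404, 0.4404]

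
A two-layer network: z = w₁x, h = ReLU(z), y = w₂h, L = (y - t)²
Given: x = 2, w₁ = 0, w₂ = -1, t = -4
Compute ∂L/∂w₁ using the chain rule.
∂L/∂w₁ = 0

Forward pass:
z = w₁x = 0×2 = 0
h = ReLU(0) = 0
y = w₂h = -1×0 = 0

Backward pass:
∂L/∂y = 2(y - t) = 2(0 - -4) = 8
∂y/∂h = w₂ = -1
∂h/∂z = 0 (ReLU derivative)
∂z/∂w₁ = x = 2

∂L/∂w₁ = 8 × -1 × 0 × 2 = 0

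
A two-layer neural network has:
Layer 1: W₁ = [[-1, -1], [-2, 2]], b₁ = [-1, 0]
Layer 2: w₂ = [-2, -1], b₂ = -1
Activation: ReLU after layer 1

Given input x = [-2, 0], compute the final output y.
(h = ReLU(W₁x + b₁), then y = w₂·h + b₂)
y = -7

Layer 1 pre-activation: z₁ = [1, 4]
After ReLU: h = [1, 4]
Layer 2 output: y = -2×1 + -1×4 + -1 = -7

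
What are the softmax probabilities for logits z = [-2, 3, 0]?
p = [0.0064, 0.9465, 0.0471]

exp(z) = [0.1353, 20.09, 1]
Sum = 21.22
p = [0.0064, 0.9465, 0.0471]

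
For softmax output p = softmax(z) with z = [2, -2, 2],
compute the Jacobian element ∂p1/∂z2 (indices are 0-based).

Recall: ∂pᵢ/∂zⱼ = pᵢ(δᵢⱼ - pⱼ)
∂p1/∂z2 = -0.004496

p = softmax(z) = [0.4955, 0.009075, 0.4955]
p1 = 0.009075, p2 = 0.4955

∂p1/∂z2 = -p1 × p2 = -0.009075 × 0.4955 = -0.004496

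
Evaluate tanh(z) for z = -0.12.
-0.1194

tanh(-0.12) = (e^(-0.12) - e^(0.12))/(e^(-0.12) + e^(0.12)) = -0.1194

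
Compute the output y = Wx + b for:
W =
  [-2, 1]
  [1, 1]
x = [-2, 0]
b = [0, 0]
y = [4, -2]

Wx = [-2×-2 + 1×0, 1×-2 + 1×0]
   = [4, -2]
y = Wx + b = [4 + 0, -2 + 0] = [4, -2]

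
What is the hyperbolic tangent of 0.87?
0.7014

tanh(0.87) = (e^(0.87) - e^(-0.87))/(e^(0.87) + e^(-0.87)) = 0.7014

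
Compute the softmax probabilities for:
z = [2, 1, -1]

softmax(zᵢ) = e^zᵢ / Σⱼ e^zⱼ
p = [0.7054, 0.2595, 0.0351]

exp(z) = [7.389, 2.718, 0.3679]
Sum = 10.48
p = [0.7054, 0.2595, 0.0351]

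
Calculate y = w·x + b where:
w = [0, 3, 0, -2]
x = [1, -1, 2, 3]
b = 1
y = -8

y = (0)(1) + (3)(-1) + (0)(2) + (-2)(3) + 1 = -8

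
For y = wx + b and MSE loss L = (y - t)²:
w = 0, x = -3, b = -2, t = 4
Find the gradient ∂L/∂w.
∂L/∂w = 36

y = wx + b = (0)(-3) + -2 = -2
∂L/∂y = 2(y - t) = 2(-2 - 4) = -12
∂y/∂w = x = -3
∂L/∂w = ∂L/∂y · ∂y/∂w = -12 × -3 = 36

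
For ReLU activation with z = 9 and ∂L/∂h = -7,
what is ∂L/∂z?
∂L/∂z = -7

h = ReLU(9) = 9
Since z > 0: ∂h/∂z = 1
∂L/∂z = ∂L/∂h · ∂h/∂z = -7 × 1 = -7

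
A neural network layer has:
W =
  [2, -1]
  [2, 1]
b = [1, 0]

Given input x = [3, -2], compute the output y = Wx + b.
y = [9, 4]

Wx = [2×3 + -1×-2, 2×3 + 1×-2]
   = [8, 4]
y = Wx + b = [8 + 1, 4 + 0] = [9, 4]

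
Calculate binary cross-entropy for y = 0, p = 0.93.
L = 2.659

L = -0·log(0.93) - 1·log(0.07) = -log(0.07) = 2.659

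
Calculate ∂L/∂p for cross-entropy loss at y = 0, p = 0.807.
∂L/∂p = 5.181

∂L/∂p = -y/p + (1-y)/(1-p) = 0 + 1/0.193 = 5.181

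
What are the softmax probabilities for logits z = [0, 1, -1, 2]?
p = [0.0871, 0.2369, 0.0321, 0.6439]

exp(z) = [1, 2.718, 0.3679, 7.389]
Sum = 11.48
p = [0.0871, 0.2369, 0.0321, 0.6439]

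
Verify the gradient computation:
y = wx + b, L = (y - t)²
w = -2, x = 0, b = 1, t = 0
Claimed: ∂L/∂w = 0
Correct

y = (-2)(0) + 1 = 1
∂L/∂y = 2(y - t) = 2(1 - 0) = 2
∂y/∂w = x = 0
∂L/∂w = 2 × 0 = 0

Claimed value: 0
Correct: The correct gradient is 0.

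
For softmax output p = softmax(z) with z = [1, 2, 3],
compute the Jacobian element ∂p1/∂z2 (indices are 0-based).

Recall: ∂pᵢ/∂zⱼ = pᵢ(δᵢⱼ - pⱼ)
∂p1/∂z2 = -0.1628

p = softmax(z) = [0.09003, 0.2447, 0.6652]
p1 = 0.2447, p2 = 0.6652

∂p1/∂z2 = -p1 × p2 = -0.2447 × 0.6652 = -0.1628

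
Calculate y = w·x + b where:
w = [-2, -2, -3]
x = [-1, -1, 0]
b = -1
y = 3

y = (-2)(-1) + (-2)(-1) + (-3)(0) + -1 = 3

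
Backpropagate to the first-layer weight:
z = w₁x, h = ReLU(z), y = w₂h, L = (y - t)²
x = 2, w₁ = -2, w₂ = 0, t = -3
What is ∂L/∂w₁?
∂L/∂w₁ = 0

Forward pass:
z = w₁x = -2×2 = -4
h = ReLU(-4) = 0
y = w₂h = 0×0 = 0

Backward pass:
∂L/∂y = 2(y - t) = 2(0 - -3) = 6
∂y/∂h = w₂ = 0
∂h/∂z = 0 (ReLU derivative)
∂z/∂w₁ = x = 2

∂L/∂w₁ = 6 × 0 × 0 × 2 = 0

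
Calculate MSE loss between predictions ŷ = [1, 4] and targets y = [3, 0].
MSE = 10

MSE = (1/2)((1-3)² + (4-0)²) = (1/2)(4 + 16) = 10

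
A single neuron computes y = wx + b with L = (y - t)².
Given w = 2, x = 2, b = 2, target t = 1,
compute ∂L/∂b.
∂L/∂b = 10

y = wx + b = (2)(2) + 2 = 6
∂L/∂y = 2(y - t) = 2(6 - 1) = 10
∂y/∂b = 1
∂L/∂b = ∂L/∂y · ∂y/∂b = 10 × 1 = 10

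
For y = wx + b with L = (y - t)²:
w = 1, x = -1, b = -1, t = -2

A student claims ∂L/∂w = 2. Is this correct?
Incorrect

y = (1)(-1) + -1 = -2
∂L/∂y = 2(y - t) = 2(-2 - -2) = 0
∂y/∂w = x = -1
∂L/∂w = 0 × -1 = 0

Claimed value: 2
Incorrect: The correct gradient is 0.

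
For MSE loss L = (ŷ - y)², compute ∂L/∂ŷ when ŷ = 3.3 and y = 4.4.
∂L/∂ŷ = -2.2

∂L/∂ŷ = 2(ŷ - y) = 2(3.3 - 4.4) = 2(-1.1) = -2.2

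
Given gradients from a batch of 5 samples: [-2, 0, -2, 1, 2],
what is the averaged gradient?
Average gradient = -0.2

Average = (1/5)(-2 + 0 + -2 + 1 + 2) = -1/5 = -0.2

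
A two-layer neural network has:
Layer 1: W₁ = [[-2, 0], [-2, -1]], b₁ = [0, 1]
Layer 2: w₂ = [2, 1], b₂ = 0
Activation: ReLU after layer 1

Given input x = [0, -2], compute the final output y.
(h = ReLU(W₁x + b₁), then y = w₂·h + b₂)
y = 3

Layer 1 pre-activation: z₁ = [0, 3]
After ReLU: h = [0, 3]
Layer 2 output: y = 2×0 + 1×3 + 0 = 3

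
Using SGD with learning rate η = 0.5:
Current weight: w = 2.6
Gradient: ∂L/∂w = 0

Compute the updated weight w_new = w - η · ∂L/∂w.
w_new = 2.6

w_new = w - η·∂L/∂w = 2.6 - 0.5×(0) = 2.6 - (0) = 2.6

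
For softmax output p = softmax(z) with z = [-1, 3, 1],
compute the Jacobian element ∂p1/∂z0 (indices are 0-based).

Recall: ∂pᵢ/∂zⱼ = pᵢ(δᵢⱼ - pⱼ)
∂p1/∂z0 = -0.01376

p = softmax(z) = [0.01588, 0.8668, 0.1173]
p1 = 0.8668, p0 = 0.01588

∂p1/∂z0 = -p1 × p0 = -0.8668 × 0.01588 = -0.01376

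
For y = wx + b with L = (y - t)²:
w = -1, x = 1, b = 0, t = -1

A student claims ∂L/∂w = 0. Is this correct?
Correct

y = (-1)(1) + 0 = -1
∂L/∂y = 2(y - t) = 2(-1 - -1) = 0
∂y/∂w = x = 1
∂L/∂w = 0 × 1 = 0

Claimed value: 0
Correct: The correct gradient is 0.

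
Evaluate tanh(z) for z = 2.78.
0.9923

tanh(2.78) = (e^(2.78) - e^(-2.78))/(e^(2.78) + e^(-2.78)) = 0.9923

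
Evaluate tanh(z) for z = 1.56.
0.9154

tanh(1.56) = (e^(1.56) - e^(-1.56))/(e^(1.56) + e^(-1.56)) = 0.9154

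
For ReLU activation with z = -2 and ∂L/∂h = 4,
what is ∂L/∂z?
∂L/∂z = 0

h = ReLU(-2) = 0
Since z < 0: ∂h/∂z = 0
∂L/∂z = ∂L/∂h · ∂h/∂z = 4 × 0 = 0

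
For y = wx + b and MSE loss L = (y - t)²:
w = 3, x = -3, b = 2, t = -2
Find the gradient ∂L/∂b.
∂L/∂b = -10

y = wx + b = (3)(-3) + 2 = -7
∂L/∂y = 2(y - t) = 2(-7 - -2) = -10
∂y/∂b = 1
∂L/∂b = ∂L/∂y · ∂y/∂b = -10 × 1 = -10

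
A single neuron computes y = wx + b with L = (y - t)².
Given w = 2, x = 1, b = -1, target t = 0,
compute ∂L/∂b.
∂L/∂b = 2

y = wx + b = (2)(1) + -1 = 1
∂L/∂y = 2(y - t) = 2(1 - 0) = 2
∂y/∂b = 1
∂L/∂b = ∂L/∂y · ∂y/∂b = 2 × 1 = 2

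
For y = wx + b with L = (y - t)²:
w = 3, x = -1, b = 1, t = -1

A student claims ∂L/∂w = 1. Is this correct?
Incorrect

y = (3)(-1) + 1 = -2
∂L/∂y = 2(y - t) = 2(-2 - -1) = -2
∂y/∂w = x = -1
∂L/∂w = -2 × -1 = 2

Claimed value: 1
Incorrect: The correct gradient is 2.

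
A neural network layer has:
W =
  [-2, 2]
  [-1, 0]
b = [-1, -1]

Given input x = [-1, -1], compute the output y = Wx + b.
y = [-1, 0]

Wx = [-2×-1 + 2×-1, -1×-1 + 0×-1]
   = [0, 1]
y = Wx + b = [0 + -1, 1 + -1] = [-1, 0]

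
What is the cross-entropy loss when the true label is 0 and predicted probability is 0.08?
L = 0.08338

L = -0·log(0.08) - 1·log(0.92) = -log(0.92) = 0.08338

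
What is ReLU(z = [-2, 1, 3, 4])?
h = [0, 1, 3, 4]

ReLU applied element-wise: max(0,-2)=0, max(0,1)=1, max(0,3)=3, max(0,4)=4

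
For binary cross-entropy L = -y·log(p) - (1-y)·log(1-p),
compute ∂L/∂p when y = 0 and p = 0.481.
∂L/∂p = 1.927

∂L/∂p = -y/p + (1-y)/(1-p) = 0 + 1/0.519 = 1.927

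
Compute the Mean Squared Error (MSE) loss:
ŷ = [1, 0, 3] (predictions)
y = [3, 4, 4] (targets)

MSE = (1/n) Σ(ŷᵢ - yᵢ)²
MSE = 7

MSE = (1/3)((1-3)² + (0-4)² + (3-4)²) = (1/3)(4 + 16 + 1) = 7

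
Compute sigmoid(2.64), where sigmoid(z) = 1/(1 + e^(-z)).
0.9334

sigmoid(2.64) = 1/(1 + e^(-2.64)) = 1/(1 + 0.07136) = 0.9334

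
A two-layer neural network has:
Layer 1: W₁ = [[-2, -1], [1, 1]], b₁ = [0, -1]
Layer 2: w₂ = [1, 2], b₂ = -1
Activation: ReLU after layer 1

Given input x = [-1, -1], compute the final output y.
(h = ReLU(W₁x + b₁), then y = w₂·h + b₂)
y = 2

Layer 1 pre-activation: z₁ = [3, -3]
After ReLU: h = [3, 0]
Layer 2 output: y = 1×3 + 2×0 + -1 = 2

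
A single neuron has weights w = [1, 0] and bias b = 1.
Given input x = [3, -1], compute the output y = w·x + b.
y = 4

y = (1)(3) + (0)(-1) + 1 = 4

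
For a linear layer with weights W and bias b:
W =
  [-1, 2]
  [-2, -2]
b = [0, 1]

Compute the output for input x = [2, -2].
y = [-6, 1]

Wx = [-1×2 + 2×-2, -2×2 + -2×-2]
   = [-6, 0]
y = Wx + b = [-6 + 0, 0 + 1] = [-6, 1]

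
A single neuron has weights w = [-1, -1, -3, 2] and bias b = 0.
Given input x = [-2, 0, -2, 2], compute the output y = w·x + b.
y = 12

y = (-1)(-2) + (-1)(0) + (-3)(-2) + (2)(2) + 0 = 12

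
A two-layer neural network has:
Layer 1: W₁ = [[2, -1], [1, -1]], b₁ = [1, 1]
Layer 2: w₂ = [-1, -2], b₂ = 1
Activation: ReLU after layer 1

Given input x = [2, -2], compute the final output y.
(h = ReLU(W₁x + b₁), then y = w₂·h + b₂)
y = -16

Layer 1 pre-activation: z₁ = [7, 5]
After ReLU: h = [7, 5]
Layer 2 output: y = -1×7 + -2×5 + 1 = -16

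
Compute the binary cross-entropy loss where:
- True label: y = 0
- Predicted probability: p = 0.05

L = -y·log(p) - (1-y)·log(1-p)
L = 0.05129

L = -0·log(0.05) - 1·log(0.95) = -log(0.95) = 0.05129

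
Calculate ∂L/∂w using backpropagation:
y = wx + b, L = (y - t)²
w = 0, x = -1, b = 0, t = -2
∂L/∂w = -4

y = wx + b = (0)(-1) + 0 = 0
∂L/∂y = 2(y - t) = 2(0 - -2) = 4
∂y/∂w = x = -1
∂L/∂w = ∂L/∂y · ∂y/∂w = 4 × -1 = -4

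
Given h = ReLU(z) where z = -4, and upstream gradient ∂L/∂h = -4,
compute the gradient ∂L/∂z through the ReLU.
∂L/∂z = 0

h = ReLU(-4) = 0
Since z < 0: ∂h/∂z = 0
∂L/∂z = ∂L/∂h · ∂h/∂z = -4 × 0 = 0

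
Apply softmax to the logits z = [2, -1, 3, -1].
p = [0.2619, 0.013, 0.712, 0.013]

exp(z) = [7.389, 0.3679, 20.09, 0.3679]
Sum = 28.21
p = [0.2619, 0.013, 0.712, 0.013]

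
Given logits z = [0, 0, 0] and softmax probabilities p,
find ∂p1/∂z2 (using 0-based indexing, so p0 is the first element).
∂p1/∂z2 = -0.1111

p = softmax(z) = [0.3333, 0.3333, 0.3333]
p1 = 0.3333, p2 = 0.3333

∂p1/∂z2 = -p1 × p2 = -0.3333 × 0.3333 = -0.1111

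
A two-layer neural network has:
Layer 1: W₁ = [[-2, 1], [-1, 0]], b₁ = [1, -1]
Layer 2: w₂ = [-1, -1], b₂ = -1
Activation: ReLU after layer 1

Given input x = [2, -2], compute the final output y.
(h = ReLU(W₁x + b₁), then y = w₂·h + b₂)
y = -1

Layer 1 pre-activation: z₁ = [-5, -3]
After ReLU: h = [0, 0]
Layer 2 output: y = -1×0 + -1×0 + -1 = -1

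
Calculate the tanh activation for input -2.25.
-0.978

tanh(-2.25) = (e^(-2.25) - e^(2.25))/(e^(-2.25) + e^(2.25)) = -0.978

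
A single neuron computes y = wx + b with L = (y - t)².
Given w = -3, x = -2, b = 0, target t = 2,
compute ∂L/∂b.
∂L/∂b = 8

y = wx + b = (-3)(-2) + 0 = 6
∂L/∂y = 2(y - t) = 2(6 - 2) = 8
∂y/∂b = 1
∂L/∂b = ∂L/∂y · ∂y/∂b = 8 × 1 = 8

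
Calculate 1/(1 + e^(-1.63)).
0.8362

sigmoid(1.63) = 1/(1 + e^(-1.63)) = 1/(1 + 0.1959) = 0.8362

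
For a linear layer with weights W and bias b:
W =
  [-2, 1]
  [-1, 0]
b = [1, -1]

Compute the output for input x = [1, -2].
y = [-3, -2]

Wx = [-2×1 + 1×-2, -1×1 + 0×-2]
   = [-4, -1]
y = Wx + b = [-4 + 1, -1 + -1] = [-3, -2]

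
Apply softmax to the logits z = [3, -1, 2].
p = [0.7214, 0.0132, 0.2654]

exp(z) = [20.09, 0.3679, 7.389]
Sum = 27.84
p = [0.7214, 0.0132, 0.2654]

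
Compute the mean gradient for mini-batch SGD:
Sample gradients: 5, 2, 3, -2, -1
Average gradient = 1.4

Average = (1/5)(5 + 2 + 3 + -2 + -1) = 7/5 = 1.4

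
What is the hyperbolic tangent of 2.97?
0.9947

tanh(2.97) = (e^(2.97) - e^(-2.97))/(e^(2.97) + e^(-2.97)) = 0.9947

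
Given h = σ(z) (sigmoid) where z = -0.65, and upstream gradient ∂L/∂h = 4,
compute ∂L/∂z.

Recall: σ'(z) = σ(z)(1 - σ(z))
∂L/∂z = 0.9014

σ(-0.65) = 0.343
σ'(-0.65) = σ(-0.65)(1 - σ(-0.65)) = 0.343 × 0.657 = 0.2253
∂L/∂z = ∂L/∂h · σ'(z) = 4 × 0.2253 = 0.9014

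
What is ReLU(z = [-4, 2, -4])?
h = [0, 2, 0]

ReLU applied element-wise: max(0,-4)=0, max(0,2)=2, max(0,-4)=0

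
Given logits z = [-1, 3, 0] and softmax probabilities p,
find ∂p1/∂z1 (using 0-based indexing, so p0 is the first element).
∂p1/∂z1 = 0.0597

p = softmax(z) = [0.01715, 0.9362, 0.04661]
p1 = 0.9362

∂p1/∂z1 = p1(1 - p1) = 0.9362 × (1 - 0.9362) = 0.0597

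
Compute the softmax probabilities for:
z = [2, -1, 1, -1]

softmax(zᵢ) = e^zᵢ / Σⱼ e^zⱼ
p = [0.6815, 0.0339, 0.2507, 0.0339]

exp(z) = [7.389, 0.3679, 2.718, 0.3679]
Sum = 10.84
p = [0.6815, 0.0339, 0.2507, 0.0339]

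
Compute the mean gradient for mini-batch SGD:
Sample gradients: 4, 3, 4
Average gradient = 3.667

Average = (1/3)(4 + 3 + 4) = 11/3 = 3.667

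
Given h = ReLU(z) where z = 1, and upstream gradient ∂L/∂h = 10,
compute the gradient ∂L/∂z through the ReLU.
∂L/∂z = 10

h = ReLU(1) = 1
Since z > 0: ∂h/∂z = 1
∂L/∂z = ∂L/∂h · ∂h/∂z = 10 × 1 = 10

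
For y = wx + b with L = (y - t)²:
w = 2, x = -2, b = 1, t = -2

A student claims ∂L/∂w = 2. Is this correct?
Incorrect

y = (2)(-2) + 1 = -3
∂L/∂y = 2(y - t) = 2(-3 - -2) = -2
∂y/∂w = x = -2
∂L/∂w = -2 × -2 = 4

Claimed value: 2
Incorrect: The correct gradient is 4.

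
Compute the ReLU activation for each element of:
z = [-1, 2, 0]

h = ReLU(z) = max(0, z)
h = [0, 2, 0]

ReLU applied element-wise: max(0,-1)=0, max(0,2)=2, max(0,0)=0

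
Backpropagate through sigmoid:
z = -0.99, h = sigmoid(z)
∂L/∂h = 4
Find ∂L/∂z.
∂L/∂z = 0.7901

σ(-0.99) = 0.2709
σ'(-0.99) = σ(-0.99)(1 - σ(-0.99)) = 0.2709 × 0.7291 = 0.1975
∂L/∂z = ∂L/∂h · σ'(z) = 4 × 0.1975 = 0.7901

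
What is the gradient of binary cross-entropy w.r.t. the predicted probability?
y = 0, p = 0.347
∂L/∂p = 1.531

∂L/∂p = -y/p + (1-y)/(1-p) = 0 + 1/0.653 = 1.531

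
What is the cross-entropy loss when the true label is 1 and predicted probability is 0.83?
L = 0.1863

L = -1·log(0.83) - 0·log(0.17) = -log(0.83) = 0.1863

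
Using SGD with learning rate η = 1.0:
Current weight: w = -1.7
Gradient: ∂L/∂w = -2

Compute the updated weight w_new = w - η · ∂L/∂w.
w_new = 0.3

w_new = w - η·∂L/∂w = -1.7 - 1.0×(-2) = -1.7 - (-2) = 0.3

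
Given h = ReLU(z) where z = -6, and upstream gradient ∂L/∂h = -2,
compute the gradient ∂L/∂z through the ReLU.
∂L/∂z = 0

h = ReLU(-6) = 0
Since z < 0: ∂h/∂z = 0
∂L/∂z = ∂L/∂h · ∂h/∂z = -2 × 0 = 0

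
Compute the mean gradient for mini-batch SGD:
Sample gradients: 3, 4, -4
Average gradient = 1

Average = (1/3)(3 + 4 + -4) = 3/3 = 1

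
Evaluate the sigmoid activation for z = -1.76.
0.1468

sigmoid(-1.76) = 1/(1 + e^(1.76)) = 1/(1 + 5.812) = 0.1468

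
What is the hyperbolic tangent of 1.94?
0.9595

tanh(1.94) = (e^(1.94) - e^(-1.94))/(e^(1.94) + e^(-1.94)) = 0.9595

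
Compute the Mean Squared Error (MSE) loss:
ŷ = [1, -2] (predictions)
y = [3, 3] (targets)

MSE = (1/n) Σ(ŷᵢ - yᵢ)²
MSE = 14.5

MSE = (1/2)((1-3)² + (-2-3)²) = (1/2)(4 + 25) = 14.5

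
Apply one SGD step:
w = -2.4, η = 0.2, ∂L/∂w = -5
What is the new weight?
w_new = -1.4

w_new = w - η·∂L/∂w = -2.4 - 0.2×(-5) = -2.4 - (-1) = -1.4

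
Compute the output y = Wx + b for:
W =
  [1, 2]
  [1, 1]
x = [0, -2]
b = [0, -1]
y = [-4, -3]

Wx = [1×0 + 2×-2, 1×0 + 1×-2]
   = [-4, -2]
y = Wx + b = [-4 + 0, -2 + -1] = [-4, -3]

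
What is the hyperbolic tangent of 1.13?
0.811

tanh(1.13) = (e^(1.13) - e^(-1.13))/(e^(1.13) + e^(-1.13)) = 0.811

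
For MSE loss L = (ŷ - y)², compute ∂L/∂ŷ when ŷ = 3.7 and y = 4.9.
∂L/∂ŷ = -2.4

∂L/∂ŷ = 2(ŷ - y) = 2(3.7 - 4.9) = 2(-1.2) = -2.4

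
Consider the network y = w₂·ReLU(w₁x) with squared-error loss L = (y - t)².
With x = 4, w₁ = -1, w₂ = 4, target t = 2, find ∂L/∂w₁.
∂L/∂w₁ = 0

Forward pass:
z = w₁x = -1×4 = -4
h = ReLU(-4) = 0
y = w₂h = 4×0 = 0

Backward pass:
∂L/∂y = 2(y - t) = 2(0 - 2) = -4
∂y/∂h = w₂ = 4
∂h/∂z = 0 (ReLU derivative)
∂z/∂w₁ = x = 4

∂L/∂w₁ = -4 × 4 × 0 × 4 = 0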